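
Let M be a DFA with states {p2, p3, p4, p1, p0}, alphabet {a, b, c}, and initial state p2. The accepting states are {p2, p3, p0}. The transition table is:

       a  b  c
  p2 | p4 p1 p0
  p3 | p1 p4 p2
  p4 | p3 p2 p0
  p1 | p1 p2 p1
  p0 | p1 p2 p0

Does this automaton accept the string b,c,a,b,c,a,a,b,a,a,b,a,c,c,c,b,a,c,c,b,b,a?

Trace: p2 -b-> p1 -c-> p1 -a-> p1 -b-> p2 -c-> p0 -a-> p1 -a-> p1 -b-> p2 -a-> p4 -a-> p3 -b-> p4 -a-> p3 -c-> p2 -c-> p0 -c-> p0 -b-> p2 -a-> p4 -c-> p0 -c-> p0 -b-> p2 -b-> p1 -a-> p1
End state p1 is not accepting.

No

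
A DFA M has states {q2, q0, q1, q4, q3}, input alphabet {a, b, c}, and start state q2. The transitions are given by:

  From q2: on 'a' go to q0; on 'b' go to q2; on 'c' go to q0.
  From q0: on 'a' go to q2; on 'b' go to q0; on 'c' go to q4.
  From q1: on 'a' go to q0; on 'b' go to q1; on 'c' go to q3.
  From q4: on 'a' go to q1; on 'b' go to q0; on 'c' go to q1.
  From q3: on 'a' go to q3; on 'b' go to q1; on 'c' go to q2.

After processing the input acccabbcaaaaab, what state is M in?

q2 → q0 → q4 → q1 → q3 → q3 → q1 → q1 → q3 → q3 → q3 → q3 → q3 → q3 → q1

q1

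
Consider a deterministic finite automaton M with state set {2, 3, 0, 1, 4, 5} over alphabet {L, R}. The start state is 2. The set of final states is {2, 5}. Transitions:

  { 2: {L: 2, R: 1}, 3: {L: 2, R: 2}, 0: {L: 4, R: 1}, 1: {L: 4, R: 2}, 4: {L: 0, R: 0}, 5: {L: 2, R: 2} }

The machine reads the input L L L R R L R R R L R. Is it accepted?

No

2 → 2 → 2 → 2 → 1 → 2 → 2 → 1 → 2 → 1 → 4 → 0
End state 0 is not accepting.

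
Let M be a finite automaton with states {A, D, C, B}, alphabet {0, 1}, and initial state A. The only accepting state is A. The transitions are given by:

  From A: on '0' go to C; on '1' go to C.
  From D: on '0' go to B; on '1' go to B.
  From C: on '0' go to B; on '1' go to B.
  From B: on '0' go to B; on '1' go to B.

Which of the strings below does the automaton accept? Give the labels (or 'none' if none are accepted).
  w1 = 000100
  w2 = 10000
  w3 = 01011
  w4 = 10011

none

w1: A → C → B → B → B → B → B  → end B, rejected
w2: A → C → B → B → B → B  → end B, rejected
w3: A → C → B → B → B → B  → end B, rejected
w4: A → C → B → B → B → B  → end B, rejected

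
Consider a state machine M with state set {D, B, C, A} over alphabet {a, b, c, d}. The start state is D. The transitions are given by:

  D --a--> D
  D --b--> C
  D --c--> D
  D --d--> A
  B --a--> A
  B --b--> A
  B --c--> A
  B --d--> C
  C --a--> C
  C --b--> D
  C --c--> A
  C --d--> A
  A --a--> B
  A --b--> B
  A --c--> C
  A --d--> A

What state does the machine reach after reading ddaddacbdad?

A

D → A → A → B → C → A → B → A → B → C → C → A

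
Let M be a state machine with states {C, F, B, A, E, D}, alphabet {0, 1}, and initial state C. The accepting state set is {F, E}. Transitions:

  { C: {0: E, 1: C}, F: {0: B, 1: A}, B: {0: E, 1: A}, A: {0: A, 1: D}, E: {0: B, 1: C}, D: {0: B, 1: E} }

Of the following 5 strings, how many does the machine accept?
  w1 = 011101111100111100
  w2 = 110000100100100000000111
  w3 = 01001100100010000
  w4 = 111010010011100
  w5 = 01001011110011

1

w1: Trace: C -0-> E -1-> C -1-> C -1-> C -0-> E -1-> C -1-> C -1-> C -1-> C -1-> C -0-> E -0-> B -1-> A -1-> D -1-> E -1-> C -0-> E -0-> B  → end B, rejected
w2: Trace: C -1-> C -1-> C -0-> E -0-> B -0-> E -0-> B -1-> A -0-> A -0-> A -1-> D -0-> B -0-> E -1-> C -0-> E -0-> B -0-> E -0-> B -0-> E -0-> B -0-> E -0-> B -1-> A -1-> D -1-> E  → end E, accepted
w3: Trace: C -0-> E -1-> C -0-> E -0-> B -1-> A -1-> D -0-> B -0-> E -1-> C -0-> E -0-> B -0-> E -1-> C -0-> E -0-> B -0-> E -0-> B  → end B, rejected
w4: Trace: C -1-> C -1-> C -1-> C -0-> E -1-> C -0-> E -0-> B -1-> A -0-> A -0-> A -1-> D -1-> E -1-> C -0-> E -0-> B  → end B, rejected
w5: Trace: C -0-> E -1-> C -0-> E -0-> B -1-> A -0-> A -1-> D -1-> E -1-> C -1-> C -0-> E -0-> B -1-> A -1-> D  → end D, rejected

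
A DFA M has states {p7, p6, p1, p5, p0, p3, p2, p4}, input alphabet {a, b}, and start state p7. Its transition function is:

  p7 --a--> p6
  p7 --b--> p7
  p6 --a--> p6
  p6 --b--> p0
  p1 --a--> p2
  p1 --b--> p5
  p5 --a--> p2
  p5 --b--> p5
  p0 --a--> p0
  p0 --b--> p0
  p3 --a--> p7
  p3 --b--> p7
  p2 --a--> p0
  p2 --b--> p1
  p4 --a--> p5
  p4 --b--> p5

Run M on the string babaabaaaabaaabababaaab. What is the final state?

start at p7
read 'b': p7 → p7
read 'a': p7 → p6
read 'b': p6 → p0
read 'a': p0 → p0
read 'a': p0 → p0
read 'b': p0 → p0
read 'a': p0 → p0
read 'a': p0 → p0
read 'a': p0 → p0
read 'a': p0 → p0
read 'b': p0 → p0
read 'a': p0 → p0
read 'a': p0 → p0
read 'a': p0 → p0
read 'b': p0 → p0
read 'a': p0 → p0
read 'b': p0 → p0
read 'a': p0 → p0
read 'b': p0 → p0
read 'a': p0 → p0
read 'a': p0 → p0
read 'a': p0 → p0
read 'b': p0 → p0

p0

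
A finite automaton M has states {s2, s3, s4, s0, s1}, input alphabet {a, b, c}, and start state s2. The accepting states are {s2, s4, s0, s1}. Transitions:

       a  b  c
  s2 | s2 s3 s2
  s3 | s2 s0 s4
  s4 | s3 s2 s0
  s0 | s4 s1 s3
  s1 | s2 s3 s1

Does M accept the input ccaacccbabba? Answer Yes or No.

Yes

start at s2
read 'c': s2 → s2
read 'c': s2 → s2
read 'a': s2 → s2
read 'a': s2 → s2
read 'c': s2 → s2
read 'c': s2 → s2
read 'c': s2 → s2
read 'b': s2 → s3
read 'a': s3 → s2
read 'b': s2 → s3
read 'b': s3 → s0
read 'a': s0 → s4
End state s4 is accepting.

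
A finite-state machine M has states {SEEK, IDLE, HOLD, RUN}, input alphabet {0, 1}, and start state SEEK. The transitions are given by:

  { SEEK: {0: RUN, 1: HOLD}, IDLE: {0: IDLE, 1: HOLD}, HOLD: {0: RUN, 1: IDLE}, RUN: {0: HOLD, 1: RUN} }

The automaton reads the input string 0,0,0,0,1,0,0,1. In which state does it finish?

HOLD

Trace: SEEK -0-> RUN -0-> HOLD -0-> RUN -0-> HOLD -1-> IDLE -0-> IDLE -0-> IDLE -1-> HOLD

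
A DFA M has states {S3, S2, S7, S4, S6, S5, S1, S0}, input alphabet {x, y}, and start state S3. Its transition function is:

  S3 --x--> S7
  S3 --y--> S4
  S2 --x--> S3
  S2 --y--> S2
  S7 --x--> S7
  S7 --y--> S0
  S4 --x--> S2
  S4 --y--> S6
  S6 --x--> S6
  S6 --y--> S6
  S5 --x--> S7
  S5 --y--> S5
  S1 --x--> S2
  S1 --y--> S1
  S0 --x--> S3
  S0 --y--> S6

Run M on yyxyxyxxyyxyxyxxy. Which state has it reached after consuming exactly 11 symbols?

start at S3
read 'y': S3 → S4
read 'y': S4 → S6
read 'x': S6 → S6
read 'y': S6 → S6
read 'x': S6 → S6
read 'y': S6 → S6
read 'x': S6 → S6
read 'x': S6 → S6
read 'y': S6 → S6
read 'y': S6 → S6
read 'x': S6 → S6
After 11 symbols: S6.

S6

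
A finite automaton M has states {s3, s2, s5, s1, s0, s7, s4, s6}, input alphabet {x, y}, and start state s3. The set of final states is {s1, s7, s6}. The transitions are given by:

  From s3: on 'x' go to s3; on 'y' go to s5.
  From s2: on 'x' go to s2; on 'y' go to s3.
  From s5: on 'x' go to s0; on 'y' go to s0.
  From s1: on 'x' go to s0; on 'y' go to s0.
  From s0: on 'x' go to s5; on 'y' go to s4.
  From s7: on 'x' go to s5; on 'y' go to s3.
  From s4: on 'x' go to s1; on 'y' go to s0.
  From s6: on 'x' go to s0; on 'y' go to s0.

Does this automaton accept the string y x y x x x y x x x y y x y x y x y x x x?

Trace: s3 -y-> s5 -x-> s0 -y-> s4 -x-> s1 -x-> s0 -x-> s5 -y-> s0 -x-> s5 -x-> s0 -x-> s5 -y-> s0 -y-> s4 -x-> s1 -y-> s0 -x-> s5 -y-> s0 -x-> s5 -y-> s0 -x-> s5 -x-> s0 -x-> s5
End state s5 is not accepting.

No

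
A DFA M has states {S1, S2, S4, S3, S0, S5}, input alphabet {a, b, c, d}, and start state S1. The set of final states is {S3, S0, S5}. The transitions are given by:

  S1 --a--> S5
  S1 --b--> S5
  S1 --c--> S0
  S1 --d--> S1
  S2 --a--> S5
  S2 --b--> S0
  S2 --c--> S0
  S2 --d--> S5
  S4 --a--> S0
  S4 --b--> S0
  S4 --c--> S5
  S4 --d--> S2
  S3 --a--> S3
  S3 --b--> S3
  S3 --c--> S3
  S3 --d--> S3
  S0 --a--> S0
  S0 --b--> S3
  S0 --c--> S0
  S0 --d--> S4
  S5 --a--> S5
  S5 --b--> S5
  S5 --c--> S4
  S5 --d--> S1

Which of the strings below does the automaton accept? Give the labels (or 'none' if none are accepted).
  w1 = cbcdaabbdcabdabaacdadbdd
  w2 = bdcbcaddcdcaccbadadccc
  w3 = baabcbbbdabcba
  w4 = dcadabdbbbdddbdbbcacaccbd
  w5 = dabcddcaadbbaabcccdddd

w1: S1 → S0 → S3 → S3 → S3 → S3 → S3 → S3 → S3 → S3 → S3 → S3 → S3 → S3 → S3 → S3 → S3 → S3 → S3 → S3 → S3 → S3 → S3 → S3 → S3  → end S3, accepted
w2: S1 → S5 → S1 → S0 → S3 → S3 → S3 → S3 → S3 → S3 → S3 → S3 → S3 → S3 → S3 → S3 → S3 → S3 → S3 → S3 → S3 → S3 → S3  → end S3, accepted
w3: S1 → S5 → S5 → S5 → S5 → S4 → S0 → S3 → S3 → S3 → S3 → S3 → S3 → S3 → S3  → end S3, accepted
w4: S1 → S1 → S0 → S0 → S4 → S0 → S3 → S3 → S3 → S3 → S3 → S3 → S3 → S3 → S3 → S3 → S3 → S3 → S3 → S3 → S3 → S3 → S3 → S3 → S3 → S3  → end S3, accepted
w5: S1 → S1 → S5 → S5 → S4 → S2 → S5 → S4 → S0 → S0 → S4 → S0 → S3 → S3 → S3 → S3 → S3 → S3 → S3 → S3 → S3 → S3 → S3  → end S3, accepted

w1, w2, w3, w4, w5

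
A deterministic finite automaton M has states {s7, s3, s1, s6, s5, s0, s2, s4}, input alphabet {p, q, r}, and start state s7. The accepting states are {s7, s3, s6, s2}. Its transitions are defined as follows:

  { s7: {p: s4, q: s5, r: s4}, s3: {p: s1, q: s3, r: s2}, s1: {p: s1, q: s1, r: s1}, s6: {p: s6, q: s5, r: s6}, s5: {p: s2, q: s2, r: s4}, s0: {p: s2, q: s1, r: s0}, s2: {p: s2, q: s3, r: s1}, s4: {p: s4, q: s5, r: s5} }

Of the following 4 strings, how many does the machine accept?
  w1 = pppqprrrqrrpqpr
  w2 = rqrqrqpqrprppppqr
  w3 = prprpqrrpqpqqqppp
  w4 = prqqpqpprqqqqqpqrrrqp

w1: s7 → s4 → s4 → s4 → s5 → s2 → s1 → s1 → s1 → s1 → s1 → s1 → s1 → s1 → s1 → s1  → end s1, rejected
w2: s7 → s4 → s5 → s4 → s5 → s4 → s5 → s2 → s3 → s2 → s2 → s1 → s1 → s1 → s1 → s1 → s1 → s1  → end s1, rejected
w3: s7 → s4 → s5 → s2 → s1 → s1 → s1 → s1 → s1 → s1 → s1 → s1 → s1 → s1 → s1 → s1 → s1 → s1  → end s1, rejected
w4: s7 → s4 → s5 → s2 → s3 → s1 → s1 → s1 → s1 → s1 → s1 → s1 → s1 → s1 → s1 → s1 → s1 → s1 → s1 → s1 → s1 → s1  → end s1, rejected

0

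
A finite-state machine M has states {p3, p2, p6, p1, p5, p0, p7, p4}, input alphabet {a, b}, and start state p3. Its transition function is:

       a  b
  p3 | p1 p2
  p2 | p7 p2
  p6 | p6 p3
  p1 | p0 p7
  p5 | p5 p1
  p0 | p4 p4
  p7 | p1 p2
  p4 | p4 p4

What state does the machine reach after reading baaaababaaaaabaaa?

p4

Trace: p3 -b-> p2 -a-> p7 -a-> p1 -a-> p0 -a-> p4 -b-> p4 -a-> p4 -b-> p4 -a-> p4 -a-> p4 -a-> p4 -a-> p4 -a-> p4 -b-> p4 -a-> p4 -a-> p4 -a-> p4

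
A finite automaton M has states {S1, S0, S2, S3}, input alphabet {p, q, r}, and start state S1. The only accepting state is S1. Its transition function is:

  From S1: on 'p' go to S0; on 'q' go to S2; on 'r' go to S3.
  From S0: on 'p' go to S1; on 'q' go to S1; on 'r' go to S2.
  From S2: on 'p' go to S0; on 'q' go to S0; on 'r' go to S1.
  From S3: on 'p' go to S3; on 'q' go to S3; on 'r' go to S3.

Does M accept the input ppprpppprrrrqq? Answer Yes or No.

No

Trace: S1 -p-> S0 -p-> S1 -p-> S0 -r-> S2 -p-> S0 -p-> S1 -p-> S0 -p-> S1 -r-> S3 -r-> S3 -r-> S3 -r-> S3 -q-> S3 -q-> S3
End state S3 is not accepting.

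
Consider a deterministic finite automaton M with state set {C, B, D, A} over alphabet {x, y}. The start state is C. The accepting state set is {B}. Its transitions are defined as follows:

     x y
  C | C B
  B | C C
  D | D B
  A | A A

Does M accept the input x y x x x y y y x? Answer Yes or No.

C → C → B → C → C → C → B → C → B → C
End state C is not accepting.

No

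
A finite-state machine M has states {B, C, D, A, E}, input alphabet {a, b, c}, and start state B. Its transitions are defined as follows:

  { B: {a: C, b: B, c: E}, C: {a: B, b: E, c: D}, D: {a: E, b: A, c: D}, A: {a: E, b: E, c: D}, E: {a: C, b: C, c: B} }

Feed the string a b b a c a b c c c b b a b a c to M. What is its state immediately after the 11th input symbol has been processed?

B

start at B
read 'a': B → C
read 'b': C → E
read 'b': E → C
read 'a': C → B
read 'c': B → E
read 'a': E → C
read 'b': C → E
read 'c': E → B
read 'c': B → E
read 'c': E → B
read 'b': B → B
After 11 symbols: B.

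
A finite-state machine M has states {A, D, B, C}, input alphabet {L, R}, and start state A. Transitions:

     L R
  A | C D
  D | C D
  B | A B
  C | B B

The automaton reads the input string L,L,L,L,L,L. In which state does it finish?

A

start at A
read 'L': A → C
read 'L': C → B
read 'L': B → A
read 'L': A → C
read 'L': C → B
read 'L': B → A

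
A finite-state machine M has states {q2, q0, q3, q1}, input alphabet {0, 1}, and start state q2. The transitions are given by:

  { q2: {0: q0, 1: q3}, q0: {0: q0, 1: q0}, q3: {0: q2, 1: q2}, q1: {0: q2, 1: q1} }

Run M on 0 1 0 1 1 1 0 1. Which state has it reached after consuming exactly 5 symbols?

start at q2
read '0': q2 → q0
read '1': q0 → q0
read '0': q0 → q0
read '1': q0 → q0
read '1': q0 → q0
After 5 symbols: q0.

q0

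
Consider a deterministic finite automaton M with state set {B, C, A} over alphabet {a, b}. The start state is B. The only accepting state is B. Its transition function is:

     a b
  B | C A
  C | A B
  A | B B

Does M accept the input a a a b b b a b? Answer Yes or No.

No

Trace: B -a-> C -a-> A -a-> B -b-> A -b-> B -b-> A -a-> B -b-> A
End state A is not accepting.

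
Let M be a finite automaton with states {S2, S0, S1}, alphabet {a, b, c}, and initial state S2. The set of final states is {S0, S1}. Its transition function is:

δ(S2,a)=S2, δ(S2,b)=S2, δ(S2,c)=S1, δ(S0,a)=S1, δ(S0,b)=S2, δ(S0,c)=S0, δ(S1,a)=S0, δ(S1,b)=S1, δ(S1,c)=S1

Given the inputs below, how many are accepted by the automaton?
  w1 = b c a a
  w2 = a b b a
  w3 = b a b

w1:
  start at S2
  read 'b': S2 → S2
  read 'c': S2 → S1
  read 'a': S1 → S0
  read 'a': S0 → S1
  end S1, accepted
w2:
  start at S2
  read 'a': S2 → S2
  read 'b': S2 → S2
  read 'b': S2 → S2
  read 'a': S2 → S2
  end S2, rejected
w3:
  start at S2
  read 'b': S2 → S2
  read 'a': S2 → S2
  read 'b': S2 → S2
  end S2, rejected

1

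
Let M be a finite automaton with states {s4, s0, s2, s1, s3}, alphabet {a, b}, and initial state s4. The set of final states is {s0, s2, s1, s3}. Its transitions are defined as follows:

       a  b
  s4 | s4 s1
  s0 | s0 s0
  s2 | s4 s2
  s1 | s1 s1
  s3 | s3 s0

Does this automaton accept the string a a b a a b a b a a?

Yes

Trace: s4 -a-> s4 -a-> s4 -b-> s1 -a-> s1 -a-> s1 -b-> s1 -a-> s1 -b-> s1 -a-> s1 -a-> s1
End state s1 is accepting.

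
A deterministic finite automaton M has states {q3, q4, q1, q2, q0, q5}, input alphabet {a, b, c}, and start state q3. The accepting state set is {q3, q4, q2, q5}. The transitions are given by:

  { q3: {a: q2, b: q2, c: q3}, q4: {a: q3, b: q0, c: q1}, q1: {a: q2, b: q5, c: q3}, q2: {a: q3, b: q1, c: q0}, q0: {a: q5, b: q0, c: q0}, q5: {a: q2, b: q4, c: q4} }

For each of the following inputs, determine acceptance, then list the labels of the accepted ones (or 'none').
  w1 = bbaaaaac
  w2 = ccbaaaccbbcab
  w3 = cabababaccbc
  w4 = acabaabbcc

none

w1: q3 → q2 → q1 → q2 → q3 → q2 → q3 → q2 → q0  → end q0, rejected
w2: q3 → q3 → q3 → q2 → q3 → q2 → q3 → q3 → q3 → q2 → q1 → q3 → q2 → q1  → end q1, rejected
w3: q3 → q3 → q2 → q1 → q2 → q1 → q2 → q1 → q2 → q0 → q0 → q0 → q0  → end q0, rejected
w4: q3 → q2 → q0 → q5 → q4 → q3 → q2 → q1 → q5 → q4 → q1  → end q1, rejected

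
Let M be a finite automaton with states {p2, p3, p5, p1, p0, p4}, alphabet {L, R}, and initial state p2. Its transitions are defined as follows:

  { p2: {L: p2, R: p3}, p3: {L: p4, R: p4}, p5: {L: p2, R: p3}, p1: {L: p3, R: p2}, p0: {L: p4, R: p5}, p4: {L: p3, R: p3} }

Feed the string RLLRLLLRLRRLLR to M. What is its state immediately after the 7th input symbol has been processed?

p3

p2 → p3 → p4 → p3 → p4 → p3 → p4 → p3
After 7 symbols: p3.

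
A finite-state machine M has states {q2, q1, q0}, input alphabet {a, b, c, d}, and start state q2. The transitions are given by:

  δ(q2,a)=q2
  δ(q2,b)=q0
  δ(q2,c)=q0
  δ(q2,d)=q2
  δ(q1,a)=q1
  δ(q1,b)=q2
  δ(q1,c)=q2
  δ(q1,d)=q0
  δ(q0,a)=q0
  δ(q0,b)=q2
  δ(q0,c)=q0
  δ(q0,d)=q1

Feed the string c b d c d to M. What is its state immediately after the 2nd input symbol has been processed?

start at q2
read 'c': q2 → q0
read 'b': q0 → q2
After 2 symbols: q2.

q2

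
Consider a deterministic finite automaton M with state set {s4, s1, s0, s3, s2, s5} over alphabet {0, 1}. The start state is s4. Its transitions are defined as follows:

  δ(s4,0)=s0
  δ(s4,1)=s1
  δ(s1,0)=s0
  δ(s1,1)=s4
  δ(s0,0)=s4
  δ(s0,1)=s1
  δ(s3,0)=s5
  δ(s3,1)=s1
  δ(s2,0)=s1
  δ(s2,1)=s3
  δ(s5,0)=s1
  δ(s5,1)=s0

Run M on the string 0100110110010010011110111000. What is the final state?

s0

s4 → s0 → s1 → s0 → s4 → s1 → s4 → s0 → s1 → s4 → s0 → s4 → s1 → s0 → s4 → s1 → s0 → s4 → s1 → s4 → s1 → s4 → s0 → s1 → s4 → s1 → s0 → s4 → s0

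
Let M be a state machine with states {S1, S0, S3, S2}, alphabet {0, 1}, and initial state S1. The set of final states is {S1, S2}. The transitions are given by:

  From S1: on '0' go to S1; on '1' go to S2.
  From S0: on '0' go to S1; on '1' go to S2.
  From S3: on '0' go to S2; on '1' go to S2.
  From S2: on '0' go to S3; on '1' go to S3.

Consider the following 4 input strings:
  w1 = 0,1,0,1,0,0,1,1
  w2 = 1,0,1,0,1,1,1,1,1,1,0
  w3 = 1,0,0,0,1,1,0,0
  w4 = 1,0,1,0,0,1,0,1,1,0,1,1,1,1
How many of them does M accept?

2

w1: Trace: S1 -0-> S1 -1-> S2 -0-> S3 -1-> S2 -0-> S3 -0-> S2 -1-> S3 -1-> S2  → end S2, accepted
w2: Trace: S1 -1-> S2 -0-> S3 -1-> S2 -0-> S3 -1-> S2 -1-> S3 -1-> S2 -1-> S3 -1-> S2 -1-> S3 -0-> S2  → end S2, accepted
w3: Trace: S1 -1-> S2 -0-> S3 -0-> S2 -0-> S3 -1-> S2 -1-> S3 -0-> S2 -0-> S3  → end S3, rejected
w4: Trace: S1 -1-> S2 -0-> S3 -1-> S2 -0-> S3 -0-> S2 -1-> S3 -0-> S2 -1-> S3 -1-> S2 -0-> S3 -1-> S2 -1-> S3 -1-> S2 -1-> S3  → end S3, rejected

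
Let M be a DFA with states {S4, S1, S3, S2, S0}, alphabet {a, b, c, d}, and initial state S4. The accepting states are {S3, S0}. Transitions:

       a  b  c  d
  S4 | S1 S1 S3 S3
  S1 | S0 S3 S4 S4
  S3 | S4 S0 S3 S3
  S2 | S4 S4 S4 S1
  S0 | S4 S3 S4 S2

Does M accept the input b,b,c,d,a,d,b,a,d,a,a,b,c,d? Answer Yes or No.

Yes

S4 → S1 → S3 → S3 → S3 → S4 → S3 → S0 → S4 → S3 → S4 → S1 → S3 → S3 → S3
End state S3 is accepting.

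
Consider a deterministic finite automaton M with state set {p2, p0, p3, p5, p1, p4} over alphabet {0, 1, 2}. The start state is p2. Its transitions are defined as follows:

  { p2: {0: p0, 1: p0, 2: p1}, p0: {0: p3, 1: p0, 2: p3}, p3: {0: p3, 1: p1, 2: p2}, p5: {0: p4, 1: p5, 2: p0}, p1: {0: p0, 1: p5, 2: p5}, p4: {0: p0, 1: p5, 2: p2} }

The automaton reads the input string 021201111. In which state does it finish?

p5

Trace: p2 -0-> p0 -2-> p3 -1-> p1 -2-> p5 -0-> p4 -1-> p5 -1-> p5 -1-> p5 -1-> p5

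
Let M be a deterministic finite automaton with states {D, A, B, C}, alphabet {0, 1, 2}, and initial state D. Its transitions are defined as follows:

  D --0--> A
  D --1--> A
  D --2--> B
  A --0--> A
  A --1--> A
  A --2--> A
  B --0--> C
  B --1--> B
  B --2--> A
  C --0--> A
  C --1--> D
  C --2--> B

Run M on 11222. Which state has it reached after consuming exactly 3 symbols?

A

start at D
read '1': D → A
read '1': A → A
read '2': A → A
After 3 symbols: A.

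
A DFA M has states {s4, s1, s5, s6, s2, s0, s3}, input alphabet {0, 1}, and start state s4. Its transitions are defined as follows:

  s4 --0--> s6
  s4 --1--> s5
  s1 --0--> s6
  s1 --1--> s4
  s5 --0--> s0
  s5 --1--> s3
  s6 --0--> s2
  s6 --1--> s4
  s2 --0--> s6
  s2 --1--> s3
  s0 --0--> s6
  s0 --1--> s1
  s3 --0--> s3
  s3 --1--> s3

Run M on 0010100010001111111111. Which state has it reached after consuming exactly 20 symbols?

s3

Trace: s4 -0-> s6 -0-> s2 -1-> s3 -0-> s3 -1-> s3 -0-> s3 -0-> s3 -0-> s3 -1-> s3 -0-> s3 -0-> s3 -0-> s3 -1-> s3 -1-> s3 -1-> s3 -1-> s3 -1-> s3 -1-> s3 -1-> s3 -1-> s3
After 20 symbols: s3.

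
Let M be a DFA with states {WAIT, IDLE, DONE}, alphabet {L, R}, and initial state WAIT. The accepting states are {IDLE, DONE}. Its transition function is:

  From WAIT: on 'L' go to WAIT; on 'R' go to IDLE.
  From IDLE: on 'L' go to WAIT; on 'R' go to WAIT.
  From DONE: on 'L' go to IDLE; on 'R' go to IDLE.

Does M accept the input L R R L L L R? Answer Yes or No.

WAIT → WAIT → IDLE → WAIT → WAIT → WAIT → WAIT → IDLE
End state IDLE is accepting.

Yes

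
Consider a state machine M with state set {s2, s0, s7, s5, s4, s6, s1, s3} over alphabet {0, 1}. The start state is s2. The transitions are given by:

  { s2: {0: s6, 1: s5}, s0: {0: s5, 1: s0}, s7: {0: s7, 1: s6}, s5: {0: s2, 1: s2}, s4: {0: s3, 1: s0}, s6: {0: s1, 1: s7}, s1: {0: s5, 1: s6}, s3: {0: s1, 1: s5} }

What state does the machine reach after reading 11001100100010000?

s5

s2 → s5 → s2 → s6 → s1 → s6 → s7 → s7 → s7 → s6 → s1 → s5 → s2 → s5 → s2 → s6 → s1 → s5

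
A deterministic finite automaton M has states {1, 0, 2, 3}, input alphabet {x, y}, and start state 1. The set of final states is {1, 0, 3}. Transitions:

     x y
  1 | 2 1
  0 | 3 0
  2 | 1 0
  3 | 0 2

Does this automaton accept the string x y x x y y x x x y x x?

Trace: 1 -x-> 2 -y-> 0 -x-> 3 -x-> 0 -y-> 0 -y-> 0 -x-> 3 -x-> 0 -x-> 3 -y-> 2 -x-> 1 -x-> 2
End state 2 is not accepting.

No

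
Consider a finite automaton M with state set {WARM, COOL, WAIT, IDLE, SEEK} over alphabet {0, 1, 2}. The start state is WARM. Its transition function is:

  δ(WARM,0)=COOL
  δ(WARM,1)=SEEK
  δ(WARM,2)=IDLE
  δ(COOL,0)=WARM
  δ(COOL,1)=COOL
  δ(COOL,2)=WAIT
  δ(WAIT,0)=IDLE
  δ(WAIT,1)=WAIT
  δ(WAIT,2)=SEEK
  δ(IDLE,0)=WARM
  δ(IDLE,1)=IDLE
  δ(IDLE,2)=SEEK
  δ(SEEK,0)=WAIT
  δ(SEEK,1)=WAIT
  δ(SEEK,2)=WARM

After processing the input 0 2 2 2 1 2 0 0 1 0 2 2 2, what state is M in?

Trace: WARM -0-> COOL -2-> WAIT -2-> SEEK -2-> WARM -1-> SEEK -2-> WARM -0-> COOL -0-> WARM -1-> SEEK -0-> WAIT -2-> SEEK -2-> WARM -2-> IDLE

IDLE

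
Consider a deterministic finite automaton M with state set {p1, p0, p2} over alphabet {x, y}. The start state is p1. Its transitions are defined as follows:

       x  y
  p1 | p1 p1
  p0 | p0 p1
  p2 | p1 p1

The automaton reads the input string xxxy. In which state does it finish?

p1

start at p1
read 'x': p1 → p1
read 'x': p1 → p1
read 'x': p1 → p1
read 'y': p1 → p1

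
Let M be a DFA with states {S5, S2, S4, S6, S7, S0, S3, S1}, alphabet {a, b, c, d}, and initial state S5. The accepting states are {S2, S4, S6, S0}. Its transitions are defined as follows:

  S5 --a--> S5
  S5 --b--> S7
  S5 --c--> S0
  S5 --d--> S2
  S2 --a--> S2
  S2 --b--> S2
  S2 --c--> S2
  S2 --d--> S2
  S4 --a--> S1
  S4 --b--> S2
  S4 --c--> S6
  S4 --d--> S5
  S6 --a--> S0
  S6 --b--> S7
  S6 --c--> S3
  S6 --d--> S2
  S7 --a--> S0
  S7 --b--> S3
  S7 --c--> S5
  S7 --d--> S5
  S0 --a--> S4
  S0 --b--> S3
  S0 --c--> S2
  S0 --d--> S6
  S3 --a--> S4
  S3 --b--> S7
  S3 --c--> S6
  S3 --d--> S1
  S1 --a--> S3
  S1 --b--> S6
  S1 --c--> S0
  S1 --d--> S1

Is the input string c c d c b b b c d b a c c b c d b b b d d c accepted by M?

Yes

Trace: S5 -c-> S0 -c-> S2 -d-> S2 -c-> S2 -b-> S2 -b-> S2 -b-> S2 -c-> S2 -d-> S2 -b-> S2 -a-> S2 -c-> S2 -c-> S2 -b-> S2 -c-> S2 -d-> S2 -b-> S2 -b-> S2 -b-> S2 -d-> S2 -d-> S2 -c-> S2
End state S2 is accepting.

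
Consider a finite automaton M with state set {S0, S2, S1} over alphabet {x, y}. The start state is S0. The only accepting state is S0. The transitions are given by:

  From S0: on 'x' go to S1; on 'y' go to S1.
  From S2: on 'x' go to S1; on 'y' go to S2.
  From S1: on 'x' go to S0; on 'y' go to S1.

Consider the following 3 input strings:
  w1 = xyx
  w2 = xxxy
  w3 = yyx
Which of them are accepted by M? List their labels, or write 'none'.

w1, w3

w1: Trace: S0 -x-> S1 -y-> S1 -x-> S0  → end S0, accepted
w2: Trace: S0 -x-> S1 -x-> S0 -x-> S1 -y-> S1  → end S1, rejected
w3: Trace: S0 -y-> S1 -y-> S1 -x-> S0  → end S0, accepted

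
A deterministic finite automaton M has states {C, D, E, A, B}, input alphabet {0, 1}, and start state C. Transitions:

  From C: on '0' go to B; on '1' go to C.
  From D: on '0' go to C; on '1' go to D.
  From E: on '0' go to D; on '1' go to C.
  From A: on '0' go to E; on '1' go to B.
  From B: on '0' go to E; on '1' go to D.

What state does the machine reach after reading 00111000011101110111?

C → B → E → C → C → C → B → E → D → C → C → C → C → B → D → D → D → C → C → C → C

C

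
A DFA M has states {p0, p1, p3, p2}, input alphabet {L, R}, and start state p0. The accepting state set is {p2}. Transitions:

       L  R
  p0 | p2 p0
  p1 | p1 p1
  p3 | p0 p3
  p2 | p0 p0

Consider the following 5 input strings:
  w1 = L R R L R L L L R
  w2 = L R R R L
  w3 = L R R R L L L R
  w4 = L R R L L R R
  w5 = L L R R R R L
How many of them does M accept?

2

w1: Trace: p0 -L-> p2 -R-> p0 -R-> p0 -L-> p2 -R-> p0 -L-> p2 -L-> p0 -L-> p2 -R-> p0  → end p0, rejected
w2: Trace: p0 -L-> p2 -R-> p0 -R-> p0 -R-> p0 -L-> p2  → end p2, accepted
w3: Trace: p0 -L-> p2 -R-> p0 -R-> p0 -R-> p0 -L-> p2 -L-> p0 -L-> p2 -R-> p0  → end p0, rejected
w4: Trace: p0 -L-> p2 -R-> p0 -R-> p0 -L-> p2 -L-> p0 -R-> p0 -R-> p0  → end p0, rejected
w5: Trace: p0 -L-> p2 -L-> p0 -R-> p0 -R-> p0 -R-> p0 -R-> p0 -L-> p2  → end p2, accepted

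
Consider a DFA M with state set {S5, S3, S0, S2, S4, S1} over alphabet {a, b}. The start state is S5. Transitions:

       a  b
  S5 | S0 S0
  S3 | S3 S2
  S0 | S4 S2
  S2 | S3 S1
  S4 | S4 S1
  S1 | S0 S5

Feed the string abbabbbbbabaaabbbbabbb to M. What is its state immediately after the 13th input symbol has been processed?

S3

Trace: S5 -a-> S0 -b-> S2 -b-> S1 -a-> S0 -b-> S2 -b-> S1 -b-> S5 -b-> S0 -b-> S2 -a-> S3 -b-> S2 -a-> S3 -a-> S3
After 13 symbols: S3.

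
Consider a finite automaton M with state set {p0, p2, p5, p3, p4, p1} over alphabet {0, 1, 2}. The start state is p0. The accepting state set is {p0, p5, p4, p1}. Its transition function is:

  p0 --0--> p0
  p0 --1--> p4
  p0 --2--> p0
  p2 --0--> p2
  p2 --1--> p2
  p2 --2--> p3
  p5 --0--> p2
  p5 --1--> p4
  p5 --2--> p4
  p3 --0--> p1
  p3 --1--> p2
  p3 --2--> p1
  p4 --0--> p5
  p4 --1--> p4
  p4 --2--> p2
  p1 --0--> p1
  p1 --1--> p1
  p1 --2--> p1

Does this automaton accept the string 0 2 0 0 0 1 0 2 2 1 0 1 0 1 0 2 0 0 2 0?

Yes

p0 → p0 → p0 → p0 → p0 → p0 → p4 → p5 → p4 → p2 → p2 → p2 → p2 → p2 → p2 → p2 → p3 → p1 → p1 → p1 → p1
End state p1 is accepting.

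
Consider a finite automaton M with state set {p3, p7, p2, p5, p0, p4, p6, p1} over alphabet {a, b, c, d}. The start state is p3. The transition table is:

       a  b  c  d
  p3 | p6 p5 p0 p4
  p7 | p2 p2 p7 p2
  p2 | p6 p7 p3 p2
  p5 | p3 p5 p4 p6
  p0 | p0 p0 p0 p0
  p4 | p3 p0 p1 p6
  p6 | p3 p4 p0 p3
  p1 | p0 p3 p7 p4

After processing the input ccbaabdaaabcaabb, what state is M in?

p0

Trace: p3 -c-> p0 -c-> p0 -b-> p0 -a-> p0 -a-> p0 -b-> p0 -d-> p0 -a-> p0 -a-> p0 -a-> p0 -b-> p0 -c-> p0 -a-> p0 -a-> p0 -b-> p0 -b-> p0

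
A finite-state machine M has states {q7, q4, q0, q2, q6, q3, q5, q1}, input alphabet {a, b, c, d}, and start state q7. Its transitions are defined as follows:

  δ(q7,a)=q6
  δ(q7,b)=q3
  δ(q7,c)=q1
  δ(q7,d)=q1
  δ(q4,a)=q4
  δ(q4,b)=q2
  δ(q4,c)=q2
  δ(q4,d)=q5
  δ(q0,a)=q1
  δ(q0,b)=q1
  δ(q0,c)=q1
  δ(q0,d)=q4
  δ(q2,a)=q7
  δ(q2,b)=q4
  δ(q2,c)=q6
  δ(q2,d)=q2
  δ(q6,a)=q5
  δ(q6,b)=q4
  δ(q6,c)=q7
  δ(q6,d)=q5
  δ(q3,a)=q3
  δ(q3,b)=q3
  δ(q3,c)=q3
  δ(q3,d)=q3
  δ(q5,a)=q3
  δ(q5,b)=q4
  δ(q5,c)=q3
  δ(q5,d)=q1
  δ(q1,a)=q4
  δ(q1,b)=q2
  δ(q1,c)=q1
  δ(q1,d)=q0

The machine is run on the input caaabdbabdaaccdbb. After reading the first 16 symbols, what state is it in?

start at q7
read 'c': q7 → q1
read 'a': q1 → q4
read 'a': q4 → q4
read 'a': q4 → q4
read 'b': q4 → q2
read 'd': q2 → q2
read 'b': q2 → q4
read 'a': q4 → q4
read 'b': q4 → q2
read 'd': q2 → q2
read 'a': q2 → q7
read 'a': q7 → q6
read 'c': q6 → q7
read 'c': q7 → q1
read 'd': q1 → q0
read 'b': q0 → q1
After 16 symbols: q1.

q1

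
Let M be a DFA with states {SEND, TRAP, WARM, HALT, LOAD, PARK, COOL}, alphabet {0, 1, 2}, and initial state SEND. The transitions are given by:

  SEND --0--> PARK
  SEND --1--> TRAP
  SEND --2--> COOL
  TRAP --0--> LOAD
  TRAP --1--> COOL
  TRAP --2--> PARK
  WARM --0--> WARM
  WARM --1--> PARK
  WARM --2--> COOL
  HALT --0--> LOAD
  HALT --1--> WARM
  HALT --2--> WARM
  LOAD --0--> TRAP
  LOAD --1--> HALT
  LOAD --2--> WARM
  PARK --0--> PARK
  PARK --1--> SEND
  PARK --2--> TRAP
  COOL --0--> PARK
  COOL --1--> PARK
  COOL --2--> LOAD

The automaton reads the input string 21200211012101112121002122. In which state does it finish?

WARM

SEND → COOL → PARK → TRAP → LOAD → TRAP → PARK → SEND → TRAP → LOAD → HALT → WARM → PARK → PARK → SEND → TRAP → COOL → LOAD → HALT → WARM → PARK → PARK → PARK → TRAP → COOL → LOAD → WARM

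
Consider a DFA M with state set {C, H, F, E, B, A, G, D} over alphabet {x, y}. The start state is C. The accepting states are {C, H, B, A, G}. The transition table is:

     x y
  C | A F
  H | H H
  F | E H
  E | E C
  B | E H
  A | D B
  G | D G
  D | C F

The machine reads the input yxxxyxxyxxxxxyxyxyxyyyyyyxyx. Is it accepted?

Yes

Trace: C -y-> F -x-> E -x-> E -x-> E -y-> C -x-> A -x-> D -y-> F -x-> E -x-> E -x-> E -x-> E -x-> E -y-> C -x-> A -y-> B -x-> E -y-> C -x-> A -y-> B -y-> H -y-> H -y-> H -y-> H -y-> H -x-> H -y-> H -x-> H
End state H is accepting.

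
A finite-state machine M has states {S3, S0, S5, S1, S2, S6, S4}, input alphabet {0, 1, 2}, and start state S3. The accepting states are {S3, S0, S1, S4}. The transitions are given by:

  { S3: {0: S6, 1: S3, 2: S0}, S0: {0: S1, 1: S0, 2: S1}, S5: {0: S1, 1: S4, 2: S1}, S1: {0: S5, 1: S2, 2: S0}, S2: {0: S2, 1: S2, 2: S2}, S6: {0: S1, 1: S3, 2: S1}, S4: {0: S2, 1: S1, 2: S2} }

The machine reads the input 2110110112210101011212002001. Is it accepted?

S3 → S0 → S0 → S0 → S1 → S2 → S2 → S2 → S2 → S2 → S2 → S2 → S2 → S2 → S2 → S2 → S2 → S2 → S2 → S2 → S2 → S2 → S2 → S2 → S2 → S2 → S2 → S2 → S2
End state S2 is not accepting.

No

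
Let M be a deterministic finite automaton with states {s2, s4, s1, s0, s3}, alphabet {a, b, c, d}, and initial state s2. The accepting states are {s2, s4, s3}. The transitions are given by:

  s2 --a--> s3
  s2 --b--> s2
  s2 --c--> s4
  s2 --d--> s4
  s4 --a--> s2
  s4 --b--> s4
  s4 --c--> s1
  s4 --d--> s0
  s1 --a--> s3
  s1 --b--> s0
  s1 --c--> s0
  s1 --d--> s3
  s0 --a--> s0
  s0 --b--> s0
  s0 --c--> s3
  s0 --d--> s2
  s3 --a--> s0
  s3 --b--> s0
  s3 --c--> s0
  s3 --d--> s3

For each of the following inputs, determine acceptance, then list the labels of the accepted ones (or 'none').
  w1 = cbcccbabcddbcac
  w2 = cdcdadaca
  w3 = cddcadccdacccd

w1: s2 → s4 → s4 → s1 → s0 → s3 → s0 → s0 → s0 → s3 → s3 → s3 → s0 → s3 → s0 → s3  → end s3, accepted
w2: s2 → s4 → s0 → s3 → s3 → s0 → s2 → s3 → s0 → s0  → end s0, rejected
w3: s2 → s4 → s0 → s2 → s4 → s2 → s4 → s1 → s0 → s2 → s3 → s0 → s3 → s0 → s2  → end s2, accepted

w1, w3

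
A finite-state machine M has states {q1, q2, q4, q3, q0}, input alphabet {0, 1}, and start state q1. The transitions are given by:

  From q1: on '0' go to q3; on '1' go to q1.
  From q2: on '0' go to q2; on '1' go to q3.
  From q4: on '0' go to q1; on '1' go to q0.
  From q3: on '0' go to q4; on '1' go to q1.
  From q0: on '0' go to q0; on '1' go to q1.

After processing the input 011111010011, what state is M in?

q1

start at q1
read '0': q1 → q3
read '1': q3 → q1
read '1': q1 → q1
read '1': q1 → q1
read '1': q1 → q1
read '1': q1 → q1
read '0': q1 → q3
read '1': q3 → q1
read '0': q1 → q3
read '0': q3 → q4
read '1': q4 → q0
read '1': q0 → q1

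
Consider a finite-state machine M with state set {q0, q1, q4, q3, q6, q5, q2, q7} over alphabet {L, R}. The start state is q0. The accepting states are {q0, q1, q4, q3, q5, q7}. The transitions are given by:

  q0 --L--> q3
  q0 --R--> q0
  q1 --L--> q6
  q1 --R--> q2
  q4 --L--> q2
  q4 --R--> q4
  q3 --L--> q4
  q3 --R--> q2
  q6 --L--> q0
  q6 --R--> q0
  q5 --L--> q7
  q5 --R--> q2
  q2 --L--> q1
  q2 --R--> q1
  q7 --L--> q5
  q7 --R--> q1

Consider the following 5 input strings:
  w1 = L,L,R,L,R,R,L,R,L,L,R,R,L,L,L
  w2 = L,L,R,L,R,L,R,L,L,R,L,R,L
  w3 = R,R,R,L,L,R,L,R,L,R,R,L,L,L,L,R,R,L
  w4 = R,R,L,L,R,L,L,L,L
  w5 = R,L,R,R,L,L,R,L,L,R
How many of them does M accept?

w1: q0 → q3 → q4 → q4 → q2 → q1 → q2 → q1 → q2 → q1 → q6 → q0 → q0 → q3 → q4 → q2  → end q2, rejected
w2: q0 → q3 → q4 → q4 → q2 → q1 → q6 → q0 → q3 → q4 → q4 → q2 → q1 → q6  → end q6, rejected
w3: q0 → q0 → q0 → q0 → q3 → q4 → q4 → q2 → q1 → q6 → q0 → q0 → q3 → q4 → q2 → q1 → q2 → q1 → q6  → end q6, rejected
w4: q0 → q0 → q0 → q3 → q4 → q4 → q2 → q1 → q6 → q0  → end q0, accepted
w5: q0 → q0 → q3 → q2 → q1 → q6 → q0 → q0 → q3 → q4 → q4  → end q4, accepted

2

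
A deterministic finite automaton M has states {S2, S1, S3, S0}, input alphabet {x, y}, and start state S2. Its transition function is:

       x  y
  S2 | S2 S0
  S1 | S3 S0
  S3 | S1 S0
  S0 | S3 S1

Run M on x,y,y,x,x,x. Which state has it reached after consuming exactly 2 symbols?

S0

Trace: S2 -x-> S2 -y-> S0
After 2 symbols: S0.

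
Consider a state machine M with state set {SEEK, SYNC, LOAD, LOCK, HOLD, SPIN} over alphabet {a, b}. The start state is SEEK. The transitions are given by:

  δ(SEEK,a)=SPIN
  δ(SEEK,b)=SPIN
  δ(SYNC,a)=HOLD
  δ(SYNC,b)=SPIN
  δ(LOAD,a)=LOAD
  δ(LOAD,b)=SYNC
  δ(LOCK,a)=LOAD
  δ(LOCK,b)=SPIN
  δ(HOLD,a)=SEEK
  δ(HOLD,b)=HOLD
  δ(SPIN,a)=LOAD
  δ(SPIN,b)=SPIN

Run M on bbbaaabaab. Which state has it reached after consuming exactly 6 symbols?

LOAD

Trace: SEEK -b-> SPIN -b-> SPIN -b-> SPIN -a-> LOAD -a-> LOAD -a-> LOAD
After 6 symbols: LOAD.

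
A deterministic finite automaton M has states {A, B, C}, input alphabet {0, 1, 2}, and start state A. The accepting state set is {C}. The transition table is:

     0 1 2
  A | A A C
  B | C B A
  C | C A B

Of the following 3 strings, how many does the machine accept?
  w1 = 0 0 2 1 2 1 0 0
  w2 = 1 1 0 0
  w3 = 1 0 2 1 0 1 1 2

w1: Trace: A -0-> A -0-> A -2-> C -1-> A -2-> C -1-> A -0-> A -0-> A  → end A, rejected
w2: Trace: A -1-> A -1-> A -0-> A -0-> A  → end A, rejected
w3: Trace: A -1-> A -0-> A -2-> C -1-> A -0-> A -1-> A -1-> A -2-> C  → end C, accepted

1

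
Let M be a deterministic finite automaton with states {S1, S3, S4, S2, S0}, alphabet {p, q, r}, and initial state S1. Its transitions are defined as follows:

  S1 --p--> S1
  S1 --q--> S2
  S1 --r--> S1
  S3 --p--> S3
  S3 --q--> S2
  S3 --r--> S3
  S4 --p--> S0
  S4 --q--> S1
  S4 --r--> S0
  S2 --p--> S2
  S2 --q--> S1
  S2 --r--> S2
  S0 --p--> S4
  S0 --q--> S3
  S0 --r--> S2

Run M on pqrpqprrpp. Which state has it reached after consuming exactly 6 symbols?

S1

S1 → S1 → S2 → S2 → S2 → S1 → S1
After 6 symbols: S1.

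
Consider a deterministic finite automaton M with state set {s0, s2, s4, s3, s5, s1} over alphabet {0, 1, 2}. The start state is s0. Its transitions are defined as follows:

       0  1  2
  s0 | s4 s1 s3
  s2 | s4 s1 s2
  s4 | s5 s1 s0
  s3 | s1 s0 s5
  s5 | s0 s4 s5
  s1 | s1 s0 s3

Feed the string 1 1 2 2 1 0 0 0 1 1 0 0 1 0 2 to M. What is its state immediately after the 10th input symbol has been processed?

s0 → s1 → s0 → s3 → s5 → s4 → s5 → s0 → s4 → s1 → s0
After 10 symbols: s0.

s0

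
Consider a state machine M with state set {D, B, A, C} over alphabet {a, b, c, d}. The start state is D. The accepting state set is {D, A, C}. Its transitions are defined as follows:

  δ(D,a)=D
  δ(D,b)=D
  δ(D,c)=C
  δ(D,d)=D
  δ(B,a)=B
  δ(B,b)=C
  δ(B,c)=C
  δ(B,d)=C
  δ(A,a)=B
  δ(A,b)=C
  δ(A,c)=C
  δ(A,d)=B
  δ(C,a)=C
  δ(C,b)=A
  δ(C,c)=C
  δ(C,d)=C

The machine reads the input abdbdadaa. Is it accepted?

Yes

Trace: D -a-> D -b-> D -d-> D -b-> D -d-> D -a-> D -d-> D -a-> D -a-> D
End state D is accepting.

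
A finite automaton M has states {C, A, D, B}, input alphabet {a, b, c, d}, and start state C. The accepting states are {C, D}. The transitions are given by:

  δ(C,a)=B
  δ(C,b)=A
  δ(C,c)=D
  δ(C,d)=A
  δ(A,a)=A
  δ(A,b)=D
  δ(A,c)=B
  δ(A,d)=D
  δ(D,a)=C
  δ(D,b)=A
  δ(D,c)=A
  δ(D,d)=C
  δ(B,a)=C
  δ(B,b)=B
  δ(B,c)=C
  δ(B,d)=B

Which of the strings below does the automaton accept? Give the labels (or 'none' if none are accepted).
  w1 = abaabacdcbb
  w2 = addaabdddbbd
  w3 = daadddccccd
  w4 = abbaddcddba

w1: C → B → B → C → B → B → C → D → C → D → A → D  → end D, accepted
w2: C → B → B → B → C → B → B → B → B → B → B → B → B  → end B, rejected
w3: C → A → A → A → D → C → A → B → C → D → A → D  → end D, accepted
w4: C → B → B → B → C → A → D → A → D → C → A → A  → end A, rejected

w1, w3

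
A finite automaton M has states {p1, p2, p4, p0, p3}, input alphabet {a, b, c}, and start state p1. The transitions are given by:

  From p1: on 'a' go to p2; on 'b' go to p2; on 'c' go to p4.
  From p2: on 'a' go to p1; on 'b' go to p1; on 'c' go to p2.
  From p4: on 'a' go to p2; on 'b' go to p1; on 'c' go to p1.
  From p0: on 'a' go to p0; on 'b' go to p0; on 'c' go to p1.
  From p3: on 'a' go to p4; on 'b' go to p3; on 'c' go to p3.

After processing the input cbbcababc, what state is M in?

Trace: p1 -c-> p4 -b-> p1 -b-> p2 -c-> p2 -a-> p1 -b-> p2 -a-> p1 -b-> p2 -c-> p2

p2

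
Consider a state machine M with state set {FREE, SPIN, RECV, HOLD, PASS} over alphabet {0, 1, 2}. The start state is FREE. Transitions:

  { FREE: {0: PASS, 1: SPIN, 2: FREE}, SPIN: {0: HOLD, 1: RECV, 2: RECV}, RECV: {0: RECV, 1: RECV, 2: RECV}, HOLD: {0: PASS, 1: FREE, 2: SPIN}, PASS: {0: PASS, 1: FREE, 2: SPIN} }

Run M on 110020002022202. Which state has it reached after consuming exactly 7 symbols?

RECV

Trace: FREE -1-> SPIN -1-> RECV -0-> RECV -0-> RECV -2-> RECV -0-> RECV -0-> RECV
After 7 symbols: RECV.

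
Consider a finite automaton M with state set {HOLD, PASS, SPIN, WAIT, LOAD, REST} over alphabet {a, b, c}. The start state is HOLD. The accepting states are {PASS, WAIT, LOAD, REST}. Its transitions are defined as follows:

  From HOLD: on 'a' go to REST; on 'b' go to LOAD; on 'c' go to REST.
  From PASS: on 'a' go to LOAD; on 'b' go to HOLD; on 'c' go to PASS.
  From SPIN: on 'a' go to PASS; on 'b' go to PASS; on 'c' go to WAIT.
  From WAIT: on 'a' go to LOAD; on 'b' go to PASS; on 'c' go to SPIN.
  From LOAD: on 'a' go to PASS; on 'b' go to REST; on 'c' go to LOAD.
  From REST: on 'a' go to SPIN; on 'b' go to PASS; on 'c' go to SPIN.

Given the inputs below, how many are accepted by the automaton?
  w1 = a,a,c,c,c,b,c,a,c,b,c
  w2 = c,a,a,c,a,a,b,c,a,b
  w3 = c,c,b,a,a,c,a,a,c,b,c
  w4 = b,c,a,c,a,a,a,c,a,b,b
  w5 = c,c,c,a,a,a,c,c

4

w1: Trace: HOLD -a-> REST -a-> SPIN -c-> WAIT -c-> SPIN -c-> WAIT -b-> PASS -c-> PASS -a-> LOAD -c-> LOAD -b-> REST -c-> SPIN  → end SPIN, rejected
w2: Trace: HOLD -c-> REST -a-> SPIN -a-> PASS -c-> PASS -a-> LOAD -a-> PASS -b-> HOLD -c-> REST -a-> SPIN -b-> PASS  → end PASS, accepted
w3: Trace: HOLD -c-> REST -c-> SPIN -b-> PASS -a-> LOAD -a-> PASS -c-> PASS -a-> LOAD -a-> PASS -c-> PASS -b-> HOLD -c-> REST  → end REST, accepted
w4: Trace: HOLD -b-> LOAD -c-> LOAD -a-> PASS -c-> PASS -a-> LOAD -a-> PASS -a-> LOAD -c-> LOAD -a-> PASS -b-> HOLD -b-> LOAD  → end LOAD, accepted
w5: Trace: HOLD -c-> REST -c-> SPIN -c-> WAIT -a-> LOAD -a-> PASS -a-> LOAD -c-> LOAD -c-> LOAD  → end LOAD, accepted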